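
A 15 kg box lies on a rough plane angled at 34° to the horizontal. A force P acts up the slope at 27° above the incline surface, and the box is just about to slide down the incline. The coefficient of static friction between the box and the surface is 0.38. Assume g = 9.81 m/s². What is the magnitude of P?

On the verge of sliding down the incline, friction equals μN and acts up the slope.
Perpendicular: N + P sin 27° = W cos 34° = 122 N.
Along incline: P cos 27° + μN = W sin 34° with W sin 34° = 82.29 N.
Solving the pair for P and N: P = 50 N, N = 99.29 N (and f = μN = 37.73 N).

P ≈ 50 N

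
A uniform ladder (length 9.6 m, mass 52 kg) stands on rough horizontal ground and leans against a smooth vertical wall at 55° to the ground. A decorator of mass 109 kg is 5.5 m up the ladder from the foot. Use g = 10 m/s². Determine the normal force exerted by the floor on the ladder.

N_floor ≈ 1610 N

ΣF_y = 0: N_floor = 52×10 + 109×10 = 1610 N.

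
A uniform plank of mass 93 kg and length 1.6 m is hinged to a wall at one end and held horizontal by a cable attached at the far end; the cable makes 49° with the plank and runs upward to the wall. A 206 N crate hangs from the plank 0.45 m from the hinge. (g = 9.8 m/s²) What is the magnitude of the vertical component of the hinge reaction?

Take torques about the hinge: T sin 49° · 1.6 = 93×9.8×0.8 + 206×0.45 = 821.82 N·m.
So T = 821.82 / (0.7547 × 1.6) = 680.58 N.
ΣF_y = 0: H_y = (93×9.8 + 206) − T sin 49° = 1117.4 − 513.64 = 603.76 N.

|H_y| ≈ 604 N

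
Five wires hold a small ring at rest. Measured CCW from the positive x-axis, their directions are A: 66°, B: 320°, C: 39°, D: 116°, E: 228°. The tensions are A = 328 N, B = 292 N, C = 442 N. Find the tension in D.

Resolve: ΣF_x = 328 cos 66° + 292 cos 320° + 442 cos 39° + T_D cos 116° + T_E cos 228° = 0.
        ΣF_y = 328 sin 66° + 292 sin 320° + 442 sin 39° + T_D sin 116° + T_E sin 228° = 0.
The known terms sum to (700.6, 390.1) N, so -0.4384 T_D − 0.6691 T_E = -700.6 and 0.8988 T_D − 0.7431 T_E = -390.1.
Solving simultaneously: T_D = 280 N, T_E = 863.6 N.

T_D ≈ 280 N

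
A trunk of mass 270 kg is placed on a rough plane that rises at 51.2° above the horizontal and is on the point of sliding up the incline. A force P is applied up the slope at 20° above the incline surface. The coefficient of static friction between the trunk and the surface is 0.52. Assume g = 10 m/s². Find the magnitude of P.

P ≈ 2670 N

On the verge of sliding up the incline, friction equals μN and acts down the slope.
Perpendicular: N + P sin 20° = W cos 51.2° = 1692 N.
Along incline: P cos 20° = W sin 51.2° + μN  with W sin 51.2° = 2104 N.
Solving the pair for P and N: P = 2670 N, N = 778.6 N (and f = μN = 404.9 N).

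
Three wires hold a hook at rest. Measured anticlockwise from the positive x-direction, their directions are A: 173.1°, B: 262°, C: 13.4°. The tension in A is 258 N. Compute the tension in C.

T_C ≈ 277 N

Resolve: ΣF_x = 258 cos 173.1° + T_B cos 262° + T_C cos 13.4° = 0.
        ΣF_y = 258 sin 173.1° + T_B sin 262° + T_C sin 13.4° = 0.
The known terms sum to (-256.1, 31) N, so -0.1392 T_B + 0.9728 T_C = 256.1 and -0.9903 T_B + 0.2317 T_C = -31.
Solving simultaneously: T_B = 96.14 N, T_C = 277.1 N.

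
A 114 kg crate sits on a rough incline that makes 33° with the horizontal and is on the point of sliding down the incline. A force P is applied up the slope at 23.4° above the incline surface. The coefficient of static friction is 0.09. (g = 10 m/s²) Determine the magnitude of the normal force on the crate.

On the verge of sliding down the incline, friction equals μN and acts up the slope.
Perpendicular: N + P sin 23.4° = W cos 33° = 956.1 N.
Along incline: P cos 23.4° + μN = W sin 33° with W sin 33° = 620.9 N.
Solving the pair for P and N: P = 606.4 N, N = 715.3 N (and f = μN = 64.37 N).

N ≈ 715 N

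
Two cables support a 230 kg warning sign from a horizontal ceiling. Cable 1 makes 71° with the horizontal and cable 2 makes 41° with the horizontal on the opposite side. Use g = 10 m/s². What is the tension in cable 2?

T_2 ≈ 808 N

Weight W = 230 × 10 = 2300 N acts straight down.
Horizontal: T_1 cos 71° = T_2 cos 41°  →  T_1 = 2.318 T_2.
Vertical: T_1 sin 71° + T_2 sin 41° = 2300.
Substituting the horizontal relation into the vertical equation gives 2.848 T_2 = 2300, so T_2 = 807.6 N.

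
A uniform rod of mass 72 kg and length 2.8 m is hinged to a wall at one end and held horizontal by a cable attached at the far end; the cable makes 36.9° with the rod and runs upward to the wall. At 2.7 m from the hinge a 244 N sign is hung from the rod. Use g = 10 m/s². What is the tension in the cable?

Take torques about the hinge: T sin 36.9° · 2.8 = 72×10×1.4 + 244×2.7 = 1666.8 N·m.
So T = 1666.8 / (0.6004 × 2.8) = 991.45 N.

T ≈ 991 N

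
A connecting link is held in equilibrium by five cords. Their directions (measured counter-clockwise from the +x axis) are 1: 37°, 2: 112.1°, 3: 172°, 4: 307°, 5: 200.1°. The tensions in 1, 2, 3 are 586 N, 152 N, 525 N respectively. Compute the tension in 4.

T_4 ≈ 595 N

Resolve: ΣF_x = 586 cos 37° + 152 cos 112.1° + 525 cos 172° + T_4 cos 307° + T_5 cos 200.1° = 0.
        ΣF_y = 586 sin 37° + 152 sin 112.1° + 525 sin 172° + T_4 sin 307° + T_5 sin 200.1° = 0.
The known terms sum to (-109.1, 566.6) N, so 0.6018 T_4 − 0.9391 T_5 = 109.1 and -0.7986 T_4 − 0.3437 T_5 = -566.6.
Solving simultaneously: T_4 = 595.2 N, T_5 = 265.3 N.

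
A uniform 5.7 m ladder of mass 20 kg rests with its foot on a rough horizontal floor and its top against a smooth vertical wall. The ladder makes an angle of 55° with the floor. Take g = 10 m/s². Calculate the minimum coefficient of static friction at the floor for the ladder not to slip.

ΣF_y = 0: N_floor = 20×10 = 200 N.
Torques about the foot: N_wall · 5.7 sin 55° = 20×10×2.85 cos 55° → N_wall = 70.021 N.
ΣF_x = 0: f_floor = N_wall = 70.021 N.
μ_min = f_floor / N_floor = 70.021 / 200 = 0.3501.

μ_min ≈ 0.350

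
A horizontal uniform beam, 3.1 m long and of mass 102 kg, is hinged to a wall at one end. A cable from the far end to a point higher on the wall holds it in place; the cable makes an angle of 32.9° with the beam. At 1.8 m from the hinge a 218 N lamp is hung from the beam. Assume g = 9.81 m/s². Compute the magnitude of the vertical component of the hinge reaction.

|H_y| ≈ 592 N

Take torques about the hinge: T sin 32.9° · 3.1 = 102×9.81×1.55 + 218×1.8 = 1943.4 N·m.
So T = 1943.4 / (0.5432 × 3.1) = 1154.1 N.
ΣF_y = 0: H_y = (102×9.81 + 218) − T sin 32.9° = 1218.6 − 626.89 = 591.73 N.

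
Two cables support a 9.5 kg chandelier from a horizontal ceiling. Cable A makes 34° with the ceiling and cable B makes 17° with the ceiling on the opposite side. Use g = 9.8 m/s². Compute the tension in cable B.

Weight W = 9.5 × 9.8 = 93.1 N acts straight down.
Horizontal: T_A cos 34° = T_B cos 17°  →  T_A = 1.154 T_B.
Vertical: T_A sin 34° + T_B sin 17° = 93.1.
Substituting the horizontal relation into the vertical equation gives 0.9374 T_B = 93.1, so T_B = 99.32 N.

T_B ≈ 99.3 N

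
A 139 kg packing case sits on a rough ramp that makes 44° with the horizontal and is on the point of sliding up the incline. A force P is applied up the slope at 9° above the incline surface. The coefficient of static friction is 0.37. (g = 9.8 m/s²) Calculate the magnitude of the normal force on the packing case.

On the verge of sliding up the incline, friction equals μN and acts down the slope.
Perpendicular: N + P sin 9° = W cos 44° = 979.9 N.
Along incline: P cos 9° = W sin 44° + μN  with W sin 44° = 946.3 N.
Solving the pair for P and N: P = 1252 N, N = 784.1 N (and f = μN = 290.1 N).

N ≈ 784 N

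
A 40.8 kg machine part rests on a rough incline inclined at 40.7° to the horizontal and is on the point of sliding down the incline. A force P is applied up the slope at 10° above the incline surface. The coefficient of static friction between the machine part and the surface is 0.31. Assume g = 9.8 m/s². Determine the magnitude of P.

P ≈ 179 N

On the verge of sliding down the incline, friction equals μN and acts up the slope.
Perpendicular: N + P sin 10° = W cos 40.7° = 303.1 N.
Along incline: P cos 10° + μN = W sin 40.7° with W sin 40.7° = 260.7 N.
Solving the pair for P and N: P = 179.1 N, N = 272 N (and f = μN = 84.33 N).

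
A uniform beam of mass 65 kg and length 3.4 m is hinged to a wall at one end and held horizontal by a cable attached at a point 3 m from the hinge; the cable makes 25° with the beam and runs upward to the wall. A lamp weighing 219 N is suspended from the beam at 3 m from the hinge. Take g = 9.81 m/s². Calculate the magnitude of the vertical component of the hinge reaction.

|H_y| ≈ 276 N

Take torques about the hinge: T sin 25° · 3 = 65×9.81×1.7 + 219×3 = 1741 N·m.
So T = 1741 / (0.4226 × 3) = 1373.2 N.
ΣF_y = 0: H_y = (65×9.81 + 219) − T sin 25° = 856.65 − 580.33 = 276.32 N.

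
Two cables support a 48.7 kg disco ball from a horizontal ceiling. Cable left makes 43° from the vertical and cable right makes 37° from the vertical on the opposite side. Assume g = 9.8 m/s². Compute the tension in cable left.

Angles from the horizontal: cable left is 90° − 43° = 47°, cable right is 90° − 37° = 53°.
Weight W = 48.7 × 9.8 = 477.3 N acts straight down.
Horizontal: T_left cos 47° = T_right cos 53°  →  T_right = 1.133 T_left.
Vertical: T_left sin 47° + T_right sin 53° = 477.3.
Substituting the horizontal relation into the vertical equation gives 1.636 T_left = 477.3, so T_left = 291.7 N.

T_left ≈ 292 N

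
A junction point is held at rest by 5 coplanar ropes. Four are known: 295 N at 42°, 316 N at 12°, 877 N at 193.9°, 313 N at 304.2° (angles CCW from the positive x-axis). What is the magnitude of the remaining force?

Sum the known components: ΣF_x = -147.1 N, ΣF_y = -206.5 N.
For equilibrium the remaining force must supply (−ΣF_x, −ΣF_y) = (147.1, 206.5) N.
Magnitude = √((147.1)² + (206.5)²) = 253.5 N; direction = atan2(206.5, 147.1) = 54.5°.

F ≈ 253 N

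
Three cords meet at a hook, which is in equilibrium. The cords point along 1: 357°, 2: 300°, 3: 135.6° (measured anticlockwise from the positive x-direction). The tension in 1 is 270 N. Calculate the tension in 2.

T_2 ≈ 664 N

Resolve: ΣF_x = 270 cos 357° + T_2 cos 300° + T_3 cos 135.6° = 0.
        ΣF_y = 270 sin 357° + T_2 sin 300° + T_3 sin 135.6° = 0.
The known terms sum to (269.6, -14.13) N, so 0.5000 T_2 − 0.7145 T_3 = -269.6 and -0.8660 T_2 + 0.6997 T_3 = 14.13.
Solving simultaneously: T_2 = 664 N, T_3 = 842 N.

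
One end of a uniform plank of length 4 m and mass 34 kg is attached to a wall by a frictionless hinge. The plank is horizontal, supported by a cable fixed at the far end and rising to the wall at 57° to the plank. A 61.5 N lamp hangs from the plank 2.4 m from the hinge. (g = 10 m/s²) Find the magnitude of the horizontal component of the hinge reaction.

Take torques about the hinge: T sin 57° · 4 = 34×10×2 + 61.5×2.4 = 827.6 N·m.
So T = 827.6 / (0.8387 × 4) = 246.7 N.
ΣF_x = 0: H_x = T cos 57° = 134.36 N.

H_x ≈ 134 N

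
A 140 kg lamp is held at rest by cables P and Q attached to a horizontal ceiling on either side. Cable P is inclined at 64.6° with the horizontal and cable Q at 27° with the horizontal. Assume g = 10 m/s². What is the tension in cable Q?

Weight W = 140 × 10 = 1400 N acts straight down.
Horizontal: T_P cos 64.6° = T_Q cos 27°  →  T_P = 2.077 T_Q.
Vertical: T_P sin 64.6° + T_Q sin 27° = 1400.
Substituting the horizontal relation into the vertical equation gives 2.33 T_Q = 1400, so T_Q = 600.7 N.

T_Q ≈ 601 N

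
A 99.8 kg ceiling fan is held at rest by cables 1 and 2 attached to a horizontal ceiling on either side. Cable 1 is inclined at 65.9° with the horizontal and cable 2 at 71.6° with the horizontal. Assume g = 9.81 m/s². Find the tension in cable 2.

T_2 ≈ 592 N

Weight W = 99.8 × 9.81 = 979 N acts straight down.
Horizontal: T_1 cos 65.9° = T_2 cos 71.6°  →  T_1 = 0.773 T_2.
Vertical: T_1 sin 65.9° + T_2 sin 71.6° = 979.
Substituting the horizontal relation into the vertical equation gives 1.655 T_2 = 979, so T_2 = 591.7 N.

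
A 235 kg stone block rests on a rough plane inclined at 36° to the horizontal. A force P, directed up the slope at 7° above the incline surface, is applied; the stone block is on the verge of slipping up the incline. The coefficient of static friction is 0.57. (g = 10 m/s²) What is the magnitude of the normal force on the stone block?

On the verge of sliding up the incline, friction equals μN and acts down the slope.
Perpendicular: N + P sin 7° = W cos 36° = 1901 N.
Along incline: P cos 7° = W sin 36° + μN  with W sin 36° = 1381 N.
Solving the pair for P and N: P = 2321 N, N = 1618 N (and f = μN = 922.4 N).

N ≈ 1620 N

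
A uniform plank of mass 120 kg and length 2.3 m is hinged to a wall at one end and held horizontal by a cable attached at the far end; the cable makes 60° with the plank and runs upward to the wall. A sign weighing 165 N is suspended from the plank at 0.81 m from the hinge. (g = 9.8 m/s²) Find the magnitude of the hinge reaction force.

Take torques about the hinge: T sin 60° · 2.3 = 120×9.8×1.15 + 165×0.81 = 1486 N·m.
So T = 1486 / (0.8660 × 2.3) = 746.06 N.
ΣF_x = 0: H_x = T cos 60° = 373.03 N.
ΣF_y = 0: H_y = (120×9.8 + 165) − T sin 60° = 1341 − 646.11 = 694.89 N.
|H| = √(H_x² + H_y²) = √((373.03)² + (694.89)²) = 788.69 N.

|H| ≈ 789 N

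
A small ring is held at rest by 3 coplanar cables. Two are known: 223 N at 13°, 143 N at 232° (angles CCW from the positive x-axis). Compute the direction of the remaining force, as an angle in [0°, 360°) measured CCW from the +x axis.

θ ≈ 154°

Sum the known components: ΣF_x = 129.2 N, ΣF_y = -62.52 N.
For equilibrium the remaining force must supply (−ΣF_x, −ΣF_y) = (-129.2, 62.52) N.
Magnitude = √((-129.2)² + (62.52)²) = 143.6 N; direction = atan2(62.52, -129.2) = 154.2°.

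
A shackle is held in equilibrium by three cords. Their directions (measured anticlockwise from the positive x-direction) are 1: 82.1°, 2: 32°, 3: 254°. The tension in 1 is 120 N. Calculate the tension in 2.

Resolve: ΣF_x = 120 cos 82.1° + T_2 cos 32° + T_3 cos 254° = 0.
        ΣF_y = 120 sin 82.1° + T_2 sin 32° + T_3 sin 254° = 0.
The known terms sum to (16.49, 118.9) N, so 0.8480 T_2 − 0.2756 T_3 = -16.49 and 0.5299 T_2 − 0.9613 T_3 = -118.9.
Solving simultaneously: T_2 = 25.27 N, T_3 = 137.6 N.

T_2 ≈ 25.3 N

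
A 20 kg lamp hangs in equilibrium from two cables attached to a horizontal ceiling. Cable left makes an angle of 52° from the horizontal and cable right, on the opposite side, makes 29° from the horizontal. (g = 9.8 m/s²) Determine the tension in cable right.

Weight W = 20 × 9.8 = 196 N acts straight down.
Horizontal: T_left cos 52° = T_right cos 29°  →  T_left = 1.421 T_right.
Vertical: T_left sin 52° + T_right sin 29° = 196.
Substituting the horizontal relation into the vertical equation gives 1.604 T_right = 196, so T_right = 122.2 N.

T_right ≈ 122 N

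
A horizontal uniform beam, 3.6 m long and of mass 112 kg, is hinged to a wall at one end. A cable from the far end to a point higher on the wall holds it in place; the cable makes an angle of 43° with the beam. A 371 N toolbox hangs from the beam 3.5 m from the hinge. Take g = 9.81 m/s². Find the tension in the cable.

T ≈ 1330 N

Take torques about the hinge: T sin 43° · 3.6 = 112×9.81×1.8 + 371×3.5 = 3276.2 N·m.
So T = 3276.2 / (0.6820 × 3.6) = 1334.4 N.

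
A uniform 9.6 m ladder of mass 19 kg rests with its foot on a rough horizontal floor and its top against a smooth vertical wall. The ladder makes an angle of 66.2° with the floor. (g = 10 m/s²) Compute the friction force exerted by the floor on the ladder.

f ≈ 41.9 N

Torques about the foot: N_wall · 9.6 sin 66.2° = 19×10×4.8 cos 66.2° → N_wall = 41.9 N.
ΣF_x = 0: f_floor = N_wall = 41.9 N.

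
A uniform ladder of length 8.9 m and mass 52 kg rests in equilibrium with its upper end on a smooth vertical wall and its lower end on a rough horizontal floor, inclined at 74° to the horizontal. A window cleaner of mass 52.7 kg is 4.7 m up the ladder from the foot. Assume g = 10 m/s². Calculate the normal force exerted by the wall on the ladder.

Torques about the foot: N_wall · 8.9 sin 74° = 52×10×4.45 cos 74° + 52.7×10×4.7 cos 74° → N_wall = 154.36 N.

N_wall ≈ 154 N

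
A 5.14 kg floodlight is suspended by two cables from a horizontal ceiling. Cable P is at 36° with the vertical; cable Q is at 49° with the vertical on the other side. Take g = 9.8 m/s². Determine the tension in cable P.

Angles from the horizontal: cable P is 90° − 36° = 54°, cable Q is 90° − 49° = 41°.
Weight W = 5.14 × 9.8 = 50.37 N acts straight down.
Horizontal: T_P cos 54° = T_Q cos 41°  →  T_Q = 0.7788 T_P.
Vertical: T_P sin 54° + T_Q sin 41° = 50.37.
Substituting the horizontal relation into the vertical equation gives 1.32 T_P = 50.37, so T_P = 38.16 N.

T_P ≈ 38.2 N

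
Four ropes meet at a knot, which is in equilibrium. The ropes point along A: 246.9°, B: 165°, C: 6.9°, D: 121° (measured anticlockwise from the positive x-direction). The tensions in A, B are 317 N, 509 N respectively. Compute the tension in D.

T_D ≈ 92.8 N

Resolve: ΣF_x = 317 cos 246.9° + 509 cos 165° + T_C cos 6.9° + T_D cos 121° = 0.
        ΣF_y = 317 sin 246.9° + 509 sin 165° + T_C sin 6.9° + T_D sin 121° = 0.
The known terms sum to (-616, -159.8) N, so 0.9928 T_C − 0.5150 T_D = 616 and 0.1201 T_C + 0.8572 T_D = 159.8.
Solving simultaneously: T_C = 668.6 N, T_D = 92.77 N.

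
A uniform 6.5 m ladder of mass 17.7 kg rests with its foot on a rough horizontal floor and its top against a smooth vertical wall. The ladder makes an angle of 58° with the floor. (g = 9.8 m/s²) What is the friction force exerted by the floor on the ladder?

f ≈ 54.2 N

Torques about the foot: N_wall · 6.5 sin 58° = 17.7×9.8×3.25 cos 58° → N_wall = 54.195 N.
ΣF_x = 0: f_floor = N_wall = 54.195 N.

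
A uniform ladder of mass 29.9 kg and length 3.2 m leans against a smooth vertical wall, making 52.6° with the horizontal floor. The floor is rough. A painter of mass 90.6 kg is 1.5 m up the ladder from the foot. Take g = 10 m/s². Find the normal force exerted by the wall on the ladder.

N_wall ≈ 439 N

Torques about the foot: N_wall · 3.2 sin 52.6° = 29.9×10×1.6 cos 52.6° + 90.6×10×1.5 cos 52.6° → N_wall = 439 N.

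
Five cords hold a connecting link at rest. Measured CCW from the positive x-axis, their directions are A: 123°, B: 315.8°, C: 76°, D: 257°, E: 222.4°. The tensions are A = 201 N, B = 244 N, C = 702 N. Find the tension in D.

T_D ≈ 604 N

Resolve: ΣF_x = 201 cos 123° + 244 cos 315.8° + 702 cos 76° + T_D cos 257° + T_E cos 222.4° = 0.
        ΣF_y = 201 sin 123° + 244 sin 315.8° + 702 sin 76° + T_D sin 257° + T_E sin 222.4° = 0.
The known terms sum to (235.3, 679.6) N, so -0.2250 T_D − 0.7385 T_E = -235.3 and -0.9744 T_D − 0.6743 T_E = -679.6.
Solving simultaneously: T_D = 604.4 N, T_E = 134.5 N.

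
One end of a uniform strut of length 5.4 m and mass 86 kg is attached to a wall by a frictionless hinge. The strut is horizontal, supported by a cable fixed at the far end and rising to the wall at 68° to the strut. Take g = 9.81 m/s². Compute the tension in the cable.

T ≈ 455 N

Take torques about the hinge: T sin 68° · 5.4 = 86×9.81×2.7 = 2277.9 N·m.
So T = 2277.9 / (0.9272 × 5.4) = 454.96 N.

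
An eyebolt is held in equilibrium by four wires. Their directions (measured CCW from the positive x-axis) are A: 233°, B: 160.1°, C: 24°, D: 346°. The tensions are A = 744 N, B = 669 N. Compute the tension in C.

Resolve: ΣF_x = 744 cos 233° + 669 cos 160.1° + T_C cos 24° + T_D cos 346° = 0.
        ΣF_y = 744 sin 233° + 669 sin 160.1° + T_C sin 24° + T_D sin 346° = 0.
The known terms sum to (-1077, -366.5) N, so 0.9135 T_C + 0.9703 T_D = 1077 and 0.4067 T_C − 0.2419 T_D = 366.5.
Solving simultaneously: T_C = 1001 N, T_D = 167.6 N.

T_C ≈ 1000 N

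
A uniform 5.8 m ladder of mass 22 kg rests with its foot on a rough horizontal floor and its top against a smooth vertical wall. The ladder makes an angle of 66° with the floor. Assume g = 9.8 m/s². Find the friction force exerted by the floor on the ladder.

Torques about the foot: N_wall · 5.8 sin 66° = 22×9.8×2.9 cos 66° → N_wall = 47.996 N.
ΣF_x = 0: f_floor = N_wall = 47.996 N.

f ≈ 48 N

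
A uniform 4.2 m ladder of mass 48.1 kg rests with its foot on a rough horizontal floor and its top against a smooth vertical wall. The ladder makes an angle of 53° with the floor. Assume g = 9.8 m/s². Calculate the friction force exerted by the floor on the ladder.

f ≈ 178 N

Torques about the foot: N_wall · 4.2 sin 53° = 48.1×9.8×2.1 cos 53° → N_wall = 177.61 N.
ΣF_x = 0: f_floor = N_wall = 177.61 N.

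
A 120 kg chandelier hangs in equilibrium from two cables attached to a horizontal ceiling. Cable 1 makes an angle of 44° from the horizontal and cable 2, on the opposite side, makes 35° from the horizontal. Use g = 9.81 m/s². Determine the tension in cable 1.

Weight W = 120 × 9.81 = 1177 N acts straight down.
Horizontal: T_1 cos 44° = T_2 cos 35°  →  T_2 = 0.8782 T_1.
Vertical: T_1 sin 44° + T_2 sin 35° = 1177.
Substituting the horizontal relation into the vertical equation gives 1.198 T_1 = 1177, so T_1 = 982.4 N.

T_1 ≈ 982 N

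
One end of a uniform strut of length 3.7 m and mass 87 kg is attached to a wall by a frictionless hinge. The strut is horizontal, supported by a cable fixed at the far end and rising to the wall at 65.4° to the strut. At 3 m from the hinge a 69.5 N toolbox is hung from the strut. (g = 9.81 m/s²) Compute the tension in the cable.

T ≈ 531 N

Take torques about the hinge: T sin 65.4° · 3.7 = 87×9.81×1.85 + 69.5×3 = 1787.4 N·m.
So T = 1787.4 / (0.9092 × 3.7) = 531.31 N.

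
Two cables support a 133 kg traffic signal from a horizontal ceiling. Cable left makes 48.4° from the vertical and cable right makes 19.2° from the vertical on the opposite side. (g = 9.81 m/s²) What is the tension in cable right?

Angles from the horizontal: cable left is 90° − 48.4° = 41.6°, cable right is 90° − 19.2° = 70.8°.
Weight W = 133 × 9.81 = 1305 N acts straight down.
Horizontal: T_left cos 41.6° = T_right cos 70.8°  →  T_left = 0.4398 T_right.
Vertical: T_left sin 41.6° + T_right sin 70.8° = 1305.
Substituting the horizontal relation into the vertical equation gives 1.236 T_right = 1305, so T_right = 1055 N.

T_right ≈ 1060 N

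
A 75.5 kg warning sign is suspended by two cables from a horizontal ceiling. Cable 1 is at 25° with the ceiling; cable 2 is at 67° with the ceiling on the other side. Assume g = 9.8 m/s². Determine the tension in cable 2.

T_2 ≈ 671 N

Weight W = 75.5 × 9.8 = 739.9 N acts straight down.
Horizontal: T_1 cos 25° = T_2 cos 67°  →  T_1 = 0.4311 T_2.
Vertical: T_1 sin 25° + T_2 sin 67° = 739.9.
Substituting the horizontal relation into the vertical equation gives 1.103 T_2 = 739.9, so T_2 = 671 N.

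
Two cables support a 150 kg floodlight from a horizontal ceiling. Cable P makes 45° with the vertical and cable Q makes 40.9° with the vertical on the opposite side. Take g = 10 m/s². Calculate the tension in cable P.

T_P ≈ 985 N

Angles from the horizontal: cable P is 90° − 45° = 45°, cable Q is 90° − 40.9° = 49.1°.
Weight W = 150 × 10 = 1500 N acts straight down.
Horizontal: T_P cos 45° = T_Q cos 49.1°  →  T_Q = 1.08 T_P.
Vertical: T_P sin 45° + T_Q sin 49.1° = 1500.
Substituting the horizontal relation into the vertical equation gives 1.523 T_P = 1500, so T_P = 984.6 N.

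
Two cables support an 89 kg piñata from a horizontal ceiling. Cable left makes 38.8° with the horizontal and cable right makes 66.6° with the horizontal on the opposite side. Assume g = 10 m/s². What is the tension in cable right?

T_right ≈ 719 N

Weight W = 89 × 10 = 890 N acts straight down.
Horizontal: T_left cos 38.8° = T_right cos 66.6°  →  T_left = 0.5096 T_right.
Vertical: T_left sin 38.8° + T_right sin 66.6° = 890.
Substituting the horizontal relation into the vertical equation gives 1.237 T_right = 890, so T_right = 719.4 N.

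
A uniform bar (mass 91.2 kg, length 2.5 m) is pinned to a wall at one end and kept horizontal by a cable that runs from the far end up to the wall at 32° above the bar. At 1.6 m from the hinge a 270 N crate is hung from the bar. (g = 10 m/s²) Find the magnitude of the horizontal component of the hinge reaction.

H_x ≈ 1010 N

Take torques about the hinge: T sin 32° · 2.5 = 91.2×10×1.25 + 270×1.6 = 1572 N·m.
So T = 1572 / (0.5299 × 2.5) = 1186.6 N.
ΣF_x = 0: H_x = T cos 32° = 1006.3 N.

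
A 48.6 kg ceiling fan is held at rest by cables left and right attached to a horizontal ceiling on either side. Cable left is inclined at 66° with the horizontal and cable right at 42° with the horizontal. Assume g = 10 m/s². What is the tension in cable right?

T_right ≈ 208 N

Weight W = 48.6 × 10 = 486 N acts straight down.
Horizontal: T_left cos 66° = T_right cos 42°  →  T_left = 1.827 T_right.
Vertical: T_left sin 66° + T_right sin 42° = 486.
Substituting the horizontal relation into the vertical equation gives 2.338 T_right = 486, so T_right = 207.8 N.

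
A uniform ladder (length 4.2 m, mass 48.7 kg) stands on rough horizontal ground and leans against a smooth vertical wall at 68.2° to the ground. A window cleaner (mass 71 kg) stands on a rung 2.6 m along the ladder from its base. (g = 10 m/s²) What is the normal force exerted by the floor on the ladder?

ΣF_y = 0: N_floor = 48.7×10 + 71×10 = 1197 N.

N_floor ≈ 1200 N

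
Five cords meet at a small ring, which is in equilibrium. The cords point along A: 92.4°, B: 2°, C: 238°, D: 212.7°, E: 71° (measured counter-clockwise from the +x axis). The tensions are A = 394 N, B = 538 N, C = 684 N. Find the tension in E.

Resolve: ΣF_x = 394 cos 92.4° + 538 cos 2° + 684 cos 238° + T_D cos 212.7° + T_E cos 71° = 0.
        ΣF_y = 394 sin 92.4° + 538 sin 2° + 684 sin 238° + T_D sin 212.7° + T_E sin 71° = 0.
The known terms sum to (158.7, -167.6) N, so -0.8415 T_D + 0.3256 T_E = -158.7 and -0.5402 T_D + 0.9455 T_E = 167.6.
Solving simultaneously: T_D = 330.2 N, T_E = 365.9 N.

T_E ≈ 366 N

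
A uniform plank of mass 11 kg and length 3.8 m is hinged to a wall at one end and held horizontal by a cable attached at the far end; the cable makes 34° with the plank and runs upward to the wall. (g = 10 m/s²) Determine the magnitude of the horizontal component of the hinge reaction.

Take torques about the hinge: T sin 34° · 3.8 = 11×10×1.9 = 209 N·m.
So T = 209 / (0.5592 × 3.8) = 98.356 N.
ΣF_x = 0: H_x = T cos 34° = 81.541 N.

H_x ≈ 81.5 N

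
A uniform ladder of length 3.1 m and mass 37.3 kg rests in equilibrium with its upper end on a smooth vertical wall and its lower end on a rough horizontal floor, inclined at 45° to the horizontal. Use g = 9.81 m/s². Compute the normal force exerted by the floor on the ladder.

ΣF_y = 0: N_floor = 37.3×9.81 = 365.91 N.

N_floor ≈ 366 N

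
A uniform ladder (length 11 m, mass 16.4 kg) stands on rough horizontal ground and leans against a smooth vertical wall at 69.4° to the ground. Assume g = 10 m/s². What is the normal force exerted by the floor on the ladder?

N_floor ≈ 164 N

ΣF_y = 0: N_floor = 16.4×10 = 164 N.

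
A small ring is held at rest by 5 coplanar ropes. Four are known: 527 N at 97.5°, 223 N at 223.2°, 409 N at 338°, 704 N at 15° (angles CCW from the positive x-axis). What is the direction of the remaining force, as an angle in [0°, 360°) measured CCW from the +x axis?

Sum the known components: ΣF_x = 827.9 N, ΣF_y = 398.8 N.
For equilibrium the remaining force must supply (−ΣF_x, −ΣF_y) = (-827.9, -398.8) N.
Magnitude = √((-827.9)² + (-398.8)²) = 918.9 N; direction = atan2(-398.8, -827.9) = 205.7°.

θ ≈ 206°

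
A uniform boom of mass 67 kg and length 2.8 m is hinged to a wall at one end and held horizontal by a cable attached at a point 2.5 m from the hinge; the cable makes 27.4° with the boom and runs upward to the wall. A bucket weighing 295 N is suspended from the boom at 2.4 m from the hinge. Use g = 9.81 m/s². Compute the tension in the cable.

Take torques about the hinge: T sin 27.4° · 2.5 = 67×9.81×1.4 + 295×2.4 = 1628.2 N·m.
So T = 1628.2 / (0.4602 × 2.5) = 1415.2 N.

T ≈ 1420 N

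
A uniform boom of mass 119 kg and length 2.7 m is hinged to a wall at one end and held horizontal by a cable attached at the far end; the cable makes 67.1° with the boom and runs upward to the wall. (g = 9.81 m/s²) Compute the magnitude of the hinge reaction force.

Take torques about the hinge: T sin 67.1° · 2.7 = 119×9.81×1.35 = 1576 N·m.
So T = 1576 / (0.9212 × 2.7) = 633.63 N.
ΣF_x = 0: H_x = T cos 67.1° = 246.56 N.
ΣF_y = 0: H_y = (119×9.81) − T sin 67.1° = 1167.4 − 583.7 = 583.7 N.
|H| = √(H_x² + H_y²) = √((246.56)² + (583.7)²) = 633.63 N.

|H| ≈ 634 N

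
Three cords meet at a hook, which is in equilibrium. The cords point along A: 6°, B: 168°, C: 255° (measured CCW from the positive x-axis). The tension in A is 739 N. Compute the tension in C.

Resolve: ΣF_x = 739 cos 6° + T_B cos 168° + T_C cos 255° = 0.
        ΣF_y = 739 sin 6° + T_B sin 168° + T_C sin 255° = 0.
The known terms sum to (735, 77.25) N, so -0.9781 T_B − 0.2588 T_C = -735 and 0.2079 T_B − 0.9659 T_C = -77.25.
Solving simultaneously: T_B = 690.9 N, T_C = 228.7 N.

T_C ≈ 229 N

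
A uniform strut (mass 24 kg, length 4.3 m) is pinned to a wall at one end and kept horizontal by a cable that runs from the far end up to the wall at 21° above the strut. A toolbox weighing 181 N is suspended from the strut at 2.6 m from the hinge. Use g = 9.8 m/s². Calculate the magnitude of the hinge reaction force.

|H| ≈ 621 N

Take torques about the hinge: T sin 21° · 4.3 = 24×9.8×2.15 + 181×2.6 = 976.28 N·m.
So T = 976.28 / (0.3584 × 4.3) = 633.54 N.
ΣF_x = 0: H_x = T cos 21° = 591.46 N.
ΣF_y = 0: H_y = (24×9.8 + 181) − T sin 21° = 416.2 − 227.04 = 189.16 N.
|H| = √(H_x² + H_y²) = √((591.46)² + (189.16)²) = 620.98 N.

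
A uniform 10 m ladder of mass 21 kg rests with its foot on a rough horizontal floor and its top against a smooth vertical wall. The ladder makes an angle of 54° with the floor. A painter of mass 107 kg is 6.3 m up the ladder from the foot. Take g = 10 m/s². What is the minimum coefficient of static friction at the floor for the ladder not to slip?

μ_min ≈ 0.442

ΣF_y = 0: N_floor = 21×10 + 107×10 = 1280 N.
Torques about the foot: N_wall · 10 sin 54° = 21×10×5 cos 54° + 107×10×6.3 cos 54° → N_wall = 566.05 N.
ΣF_x = 0: f_floor = N_wall = 566.05 N.
μ_min = f_floor / N_floor = 566.05 / 1280 = 0.4422.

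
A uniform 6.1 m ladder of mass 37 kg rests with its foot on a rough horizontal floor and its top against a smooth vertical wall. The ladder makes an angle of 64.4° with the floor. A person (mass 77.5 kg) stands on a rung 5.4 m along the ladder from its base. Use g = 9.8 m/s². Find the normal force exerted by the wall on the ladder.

Torques about the foot: N_wall · 6.1 sin 64.4° = 37×9.8×3.05 cos 64.4° + 77.5×9.8×5.4 cos 64.4° → N_wall = 409 N.

N_wall ≈ 409 N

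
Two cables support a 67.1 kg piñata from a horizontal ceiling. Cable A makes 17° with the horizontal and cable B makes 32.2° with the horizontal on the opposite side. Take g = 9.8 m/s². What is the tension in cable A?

T_A ≈ 735 N

Weight W = 67.1 × 9.8 = 657.6 N acts straight down.
Horizontal: T_A cos 17° = T_B cos 32.2°  →  T_B = 1.13 T_A.
Vertical: T_A sin 17° + T_B sin 32.2° = 657.6.
Substituting the horizontal relation into the vertical equation gives 0.8946 T_A = 657.6, so T_A = 735.1 N.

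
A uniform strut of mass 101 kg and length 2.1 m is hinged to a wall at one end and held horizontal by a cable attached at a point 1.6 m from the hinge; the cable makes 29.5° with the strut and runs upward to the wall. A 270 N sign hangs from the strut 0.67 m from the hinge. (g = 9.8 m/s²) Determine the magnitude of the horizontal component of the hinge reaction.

H_x ≈ 1350 N

Take torques about the hinge: T sin 29.5° · 1.6 = 101×9.8×1.05 + 270×0.67 = 1220.2 N·m.
So T = 1220.2 / (0.4924 × 1.6) = 1548.7 N.
ΣF_x = 0: H_x = T cos 29.5° = 1347.9 N.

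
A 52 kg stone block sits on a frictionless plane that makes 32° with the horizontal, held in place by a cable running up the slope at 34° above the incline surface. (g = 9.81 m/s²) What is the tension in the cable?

Take axes along and perpendicular to the incline. Weight components: W sin 32° = 270.3 N down-slope, W cos 32° = 432.6 N into the surface.
Along incline: T cos 34° = W sin 32° → T = 326.1 N.
Perpendicular: N = W cos 32° − T sin 34° = 250.3 N.

T ≈ 326 N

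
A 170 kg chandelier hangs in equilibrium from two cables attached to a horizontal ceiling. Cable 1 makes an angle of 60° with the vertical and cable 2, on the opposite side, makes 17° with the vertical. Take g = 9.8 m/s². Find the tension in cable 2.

T_2 ≈ 1480 N

Angles from the horizontal: cable 1 is 90° − 60° = 30°, cable 2 is 90° − 17° = 73°.
Weight W = 170 × 9.8 = 1666 N acts straight down.
Horizontal: T_1 cos 30° = T_2 cos 73°  →  T_1 = 0.3376 T_2.
Vertical: T_1 sin 30° + T_2 sin 73° = 1666.
Substituting the horizontal relation into the vertical equation gives 1.125 T_2 = 1666, so T_2 = 1481 N.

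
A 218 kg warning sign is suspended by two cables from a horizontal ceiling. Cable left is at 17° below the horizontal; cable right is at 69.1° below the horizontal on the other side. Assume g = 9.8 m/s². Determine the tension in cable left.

T_left ≈ 764 N

Weight W = 218 × 9.8 = 2136 N acts straight down.
Horizontal: T_left cos 17° = T_right cos 69.1°  →  T_right = 2.681 T_left.
Vertical: T_left sin 17° + T_right sin 69.1° = 2136.
Substituting the horizontal relation into the vertical equation gives 2.797 T_left = 2136, so T_left = 763.9 N.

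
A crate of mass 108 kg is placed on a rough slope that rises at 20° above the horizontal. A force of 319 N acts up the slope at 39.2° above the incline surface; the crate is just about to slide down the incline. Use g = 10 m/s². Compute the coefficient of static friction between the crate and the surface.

On the verge of sliding down the incline, friction is at its maximum μN and acts up the slope.
Perpendicular to incline: N = W cos 20° − P sin 39.2° = 1015 − 201.6 = 813.3 N.
Along incline: P cos 39.2° + μN = W sin 20° → μ = (W sin 20° − P cos 39.2°) / N = 0.1502.

μ ≈ 0.150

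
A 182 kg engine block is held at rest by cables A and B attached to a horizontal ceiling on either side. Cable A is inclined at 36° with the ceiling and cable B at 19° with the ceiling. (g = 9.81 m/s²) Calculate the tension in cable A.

Weight W = 182 × 9.81 = 1785 N acts straight down.
Horizontal: T_A cos 36° = T_B cos 19°  →  T_B = 0.8556 T_A.
Vertical: T_A sin 36° + T_B sin 19° = 1785.
Substituting the horizontal relation into the vertical equation gives 0.8664 T_A = 1785, so T_A = 2061 N.

T_A ≈ 2060 N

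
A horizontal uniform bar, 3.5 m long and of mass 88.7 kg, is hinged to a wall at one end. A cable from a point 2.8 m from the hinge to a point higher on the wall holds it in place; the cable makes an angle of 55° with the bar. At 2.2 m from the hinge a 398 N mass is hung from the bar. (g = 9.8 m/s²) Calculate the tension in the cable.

Take torques about the hinge: T sin 55° · 2.8 = 88.7×9.8×1.75 + 398×2.2 = 2396.8 N·m.
So T = 2396.8 / (0.8192 × 2.8) = 1045 N.

T ≈ 1040 N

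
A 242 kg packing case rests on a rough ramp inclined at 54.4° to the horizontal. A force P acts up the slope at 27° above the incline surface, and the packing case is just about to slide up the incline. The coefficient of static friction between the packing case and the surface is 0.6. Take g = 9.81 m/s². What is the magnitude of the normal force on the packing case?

On the verge of sliding up the incline, friction equals μN and acts down the slope.
Perpendicular: N + P sin 27° = W cos 54.4° = 1382 N.
Along incline: P cos 27° = W sin 54.4° + μN  with W sin 54.4° = 1930 N.
Solving the pair for P and N: P = 2372 N, N = 305.1 N (and f = μN = 183.1 N).

N ≈ 305 N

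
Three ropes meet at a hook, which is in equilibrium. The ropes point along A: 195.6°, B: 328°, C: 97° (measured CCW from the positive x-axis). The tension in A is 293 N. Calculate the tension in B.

T_B ≈ 373 N

Resolve: ΣF_x = 293 cos 195.6° + T_B cos 328° + T_C cos 97° = 0.
        ΣF_y = 293 sin 195.6° + T_B sin 328° + T_C sin 97° = 0.
The known terms sum to (-282.2, -78.79) N, so 0.8480 T_B − 0.1219 T_C = 282.2 and -0.5299 T_B + 0.9925 T_C = 78.79.
Solving simultaneously: T_B = 372.8 N, T_C = 278.4 N.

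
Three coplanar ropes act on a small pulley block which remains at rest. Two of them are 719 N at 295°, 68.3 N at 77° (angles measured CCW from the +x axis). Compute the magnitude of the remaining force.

F ≈ 667 N

Sum the known components: ΣF_x = 319.2 N, ΣF_y = -585.1 N.
For equilibrium the remaining force must supply (−ΣF_x, −ΣF_y) = (-319.2, 585.1) N.
Magnitude = √((-319.2)² + (585.1)²) = 666.5 N; direction = atan2(585.1, -319.2) = 118.6°.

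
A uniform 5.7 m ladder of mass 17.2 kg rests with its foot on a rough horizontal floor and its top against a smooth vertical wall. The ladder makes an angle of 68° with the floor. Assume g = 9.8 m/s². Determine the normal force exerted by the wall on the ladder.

N_wall ≈ 34.1 N

Torques about the foot: N_wall · 5.7 sin 68° = 17.2×9.8×2.85 cos 68° → N_wall = 34.051 N.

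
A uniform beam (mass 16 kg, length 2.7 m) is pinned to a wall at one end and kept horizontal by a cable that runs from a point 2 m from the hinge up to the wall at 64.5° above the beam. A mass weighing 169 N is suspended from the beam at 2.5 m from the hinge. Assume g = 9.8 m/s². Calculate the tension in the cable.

T ≈ 351 N

Take torques about the hinge: T sin 64.5° · 2 = 16×9.8×1.35 + 169×2.5 = 634.18 N·m.
So T = 634.18 / (0.9026 × 2) = 351.31 N.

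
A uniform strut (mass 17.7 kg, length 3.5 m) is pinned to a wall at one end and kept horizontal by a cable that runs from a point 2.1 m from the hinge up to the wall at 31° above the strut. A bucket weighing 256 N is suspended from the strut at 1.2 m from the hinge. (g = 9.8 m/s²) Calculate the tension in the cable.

Take torques about the hinge: T sin 31° · 2.1 = 17.7×9.8×1.75 + 256×1.2 = 610.75 N·m.
So T = 610.75 / (0.5150 × 2.1) = 564.69 N.

T ≈ 565 N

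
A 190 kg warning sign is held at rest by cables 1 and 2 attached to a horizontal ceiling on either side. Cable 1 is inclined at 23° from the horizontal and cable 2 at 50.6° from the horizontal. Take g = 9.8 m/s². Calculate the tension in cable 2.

T_2 ≈ 1790 N

Weight W = 190 × 9.8 = 1862 N acts straight down.
Horizontal: T_1 cos 23° = T_2 cos 50.6°  →  T_1 = 0.6895 T_2.
Vertical: T_1 sin 23° + T_2 sin 50.6° = 1862.
Substituting the horizontal relation into the vertical equation gives 1.042 T_2 = 1862, so T_2 = 1787 N.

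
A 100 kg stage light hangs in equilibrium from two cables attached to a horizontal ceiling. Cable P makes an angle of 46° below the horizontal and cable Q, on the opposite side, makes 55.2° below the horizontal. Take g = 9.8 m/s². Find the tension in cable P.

Weight W = 100 × 9.8 = 980 N acts straight down.
Horizontal: T_P cos 46° = T_Q cos 55.2°  →  T_Q = 1.217 T_P.
Vertical: T_P sin 46° + T_Q sin 55.2° = 980.
Substituting the horizontal relation into the vertical equation gives 1.719 T_P = 980, so T_P = 570.2 N.

T_P ≈ 570 N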